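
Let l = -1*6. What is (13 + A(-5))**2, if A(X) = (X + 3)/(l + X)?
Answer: 21025/121 ≈ 173.76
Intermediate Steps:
l = -6
A(X) = (3 + X)/(-6 + X) (A(X) = (X + 3)/(-6 + X) = (3 + X)/(-6 + X))
(13 + A(-5))**2 = (13 + (3 - 5)/(-6 - 5))**2 = (13 - 2/(-11))**2 = (13 - 1/11*(-2))**2 = (13 + 2/11)**2 = (145/11)**2 = 21025/121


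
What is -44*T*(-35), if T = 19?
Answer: 29260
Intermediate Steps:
-44*T*(-35) = -44*19*(-35) = -836*(-35) = 29260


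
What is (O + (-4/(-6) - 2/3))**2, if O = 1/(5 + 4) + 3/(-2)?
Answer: 625/324 ≈ 1.9290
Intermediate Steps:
O = -25/18 (O = 1/9 + 3*(-1/2) = 1*(1/9) - 3/2 = 1/9 - 3/2 = -25/18 ≈ -1.3889)
(O + (-4/(-6) - 2/3))**2 = (-25/18 + (-4/(-6) - 2/3))**2 = (-25/18 + (-4*(-1/6) - 2*1/3))**2 = (-25/18 + (2/3 - 2/3))**2 = (-25/18 + 0)**2 = (-25/18)**2 = 625/324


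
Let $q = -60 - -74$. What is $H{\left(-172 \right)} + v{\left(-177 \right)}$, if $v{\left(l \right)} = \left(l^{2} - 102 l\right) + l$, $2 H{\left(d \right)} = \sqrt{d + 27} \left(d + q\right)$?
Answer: $49206 - 79 i \sqrt{145} \approx 49206.0 - 951.29 i$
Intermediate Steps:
$q = 14$ ($q = -60 + 74 = 14$)
$H{\left(d \right)} = \frac{\sqrt{27 + d} \left(14 + d\right)}{2}$ ($H{\left(d \right)} = \frac{\sqrt{d + 27} \left(d + 14\right)}{2} = \frac{\sqrt{27 + d} \left(14 + d\right)}{2}$)
$v{\left(l \right)} = l^{2} - 101 l$
$H{\left(-172 \right)} + v{\left(-177 \right)} = \frac{\sqrt{27 - 172} \left(14 - 172\right)}{2} - 177 \left(-101 - 177\right) = \frac{1}{2} \sqrt{-145} \left(-158\right) - -49206 = \frac{1}{2} i \sqrt{145} \left(-158\right) + 49206 = - 79 i \sqrt{145} + 49206 = 49206 - 79 i \sqrt{145}$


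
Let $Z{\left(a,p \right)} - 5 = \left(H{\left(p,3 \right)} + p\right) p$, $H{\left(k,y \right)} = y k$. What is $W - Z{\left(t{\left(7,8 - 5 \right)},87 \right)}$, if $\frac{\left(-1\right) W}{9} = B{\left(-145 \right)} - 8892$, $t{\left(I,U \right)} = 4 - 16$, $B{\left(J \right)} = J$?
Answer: $51052$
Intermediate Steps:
$H{\left(k,y \right)} = k y$
$t{\left(I,U \right)} = -12$ ($t{\left(I,U \right)} = 4 - 16 = -12$)
$W = 81333$ ($W = - 9 \left(-145 - 8892\right) = \left(-9\right) \left(-9037\right) = 81333$)
$Z{\left(a,p \right)} = 5 + 4 p^{2}$ ($Z{\left(a,p \right)} = 5 + \left(p 3 + p\right) p = 5 + \left(3 p + p\right) p = 5 + 4 p p = 5 + 4 p^{2}$)
$W - Z{\left(t{\left(7,8 - 5 \right)},87 \right)} = 81333 - \left(5 + 4 \cdot 87^{2}\right) = 81333 - \left(5 + 4 \cdot 7569\right) = 81333 - \left(5 + 30276\right) = 81333 - 30281 = 51052$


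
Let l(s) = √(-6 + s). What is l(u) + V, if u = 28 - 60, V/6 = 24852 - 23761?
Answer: 6546 + I*√38 ≈ 6546.0 + 6.1644*I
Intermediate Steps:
V = 6546 (V = 6*(24852 - 23761) = 6*1091 = 6546)
u = -32
l(u) + V = √(-6 - 32) + 6546 = √(-38) + 6546 = I*√38 + 6546 = 6546 + I*√38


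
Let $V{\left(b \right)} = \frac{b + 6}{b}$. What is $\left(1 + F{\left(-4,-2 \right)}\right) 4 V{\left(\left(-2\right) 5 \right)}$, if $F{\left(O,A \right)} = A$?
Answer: $- \frac{8}{5} \approx -1.6$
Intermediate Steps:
$V{\left(b \right)} = \frac{6 + b}{b}$
$\left(1 + F{\left(-4,-2 \right)}\right) 4 V{\left(\left(-2\right) 5 \right)} = \left(1 - 2\right) 4 \frac{6 - 10}{\left(-2\right) 5} = \left(-1\right) 4 \frac{6 - 10}{-10} = - 4 \left(\left(- \frac{1}{10}\right) \left(-4\right)\right) = \left(-4\right) \frac{2}{5} = - \frac{8}{5}$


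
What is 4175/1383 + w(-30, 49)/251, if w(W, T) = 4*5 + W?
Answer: 1034095/347133 ≈ 2.9790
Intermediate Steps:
w(W, T) = 20 + W
4175/1383 + w(-30, 49)/251 = 4175/1383 + (20 - 30)/251 = 4175*(1/1383) - 10*1/251 = 4175/1383 - 10/251 = 1034095/347133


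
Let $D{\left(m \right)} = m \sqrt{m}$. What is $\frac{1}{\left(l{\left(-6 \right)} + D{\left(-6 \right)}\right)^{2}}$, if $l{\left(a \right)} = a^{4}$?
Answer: $\frac{i}{216 \left(72 \sqrt{6} + 7775 i\right)} \approx 5.9514 \cdot 10^{-7} + 1.35 \cdot 10^{-8} i$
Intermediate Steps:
$D{\left(m \right)} = m^{\frac{3}{2}}$
$\frac{1}{\left(l{\left(-6 \right)} + D{\left(-6 \right)}\right)^{2}} = \frac{1}{\left(\left(-6\right)^{4} + \left(-6\right)^{\frac{3}{2}}\right)^{2}} = \frac{1}{\left(1296 - 6 i \sqrt{6}\right)^{2}}$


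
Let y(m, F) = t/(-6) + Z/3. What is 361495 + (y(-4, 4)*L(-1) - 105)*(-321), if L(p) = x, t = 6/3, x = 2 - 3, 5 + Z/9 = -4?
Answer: 386426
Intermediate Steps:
Z = -81 (Z = -45 + 9*(-4) = -45 - 36 = -81)
x = -1
t = 2 (t = 6*(⅓) = 2)
L(p) = -1
y(m, F) = -82/3 (y(m, F) = 2/(-6) - 81/3 = 2*(-⅙) - 81*⅓ = -⅓ - 27 = -82/3)
361495 + (y(-4, 4)*L(-1) - 105)*(-321) = 361495 + (-82/3*(-1) - 105)*(-321) = 361495 + (82/3 - 105)*(-321) = 361495 - 233/3*(-321) = 361495 + 24931 = 386426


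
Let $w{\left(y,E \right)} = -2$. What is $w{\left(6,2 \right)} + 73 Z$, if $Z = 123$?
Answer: $8977$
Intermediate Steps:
$w{\left(6,2 \right)} + 73 Z = -2 + 73 \cdot 123 = -2 + 8979 = 8977$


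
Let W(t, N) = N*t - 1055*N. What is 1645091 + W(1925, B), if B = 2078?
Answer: 3452951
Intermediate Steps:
W(t, N) = -1055*N + N*t
1645091 + W(1925, B) = 1645091 + 2078*(-1055 + 1925) = 1645091 + 2078*870 = 1645091 + 1807860 = 3452951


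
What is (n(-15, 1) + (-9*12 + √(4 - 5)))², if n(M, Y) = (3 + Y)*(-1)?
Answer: (112 - I)² ≈ 12543.0 - 224.0*I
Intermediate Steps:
n(M, Y) = -3 - Y
(n(-15, 1) + (-9*12 + √(4 - 5)))² = ((-3 - 1*1) + (-9*12 + √(4 - 5)))² = ((-3 - 1) + (-108 + √(-1)))² = (-4 + (-108 + I))² = (-112 + I)²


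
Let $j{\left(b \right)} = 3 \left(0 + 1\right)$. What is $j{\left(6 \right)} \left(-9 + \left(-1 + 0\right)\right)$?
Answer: $-30$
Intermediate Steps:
$j{\left(b \right)} = 3$ ($j{\left(b \right)} = 3 \cdot 1 = 3$)
$j{\left(6 \right)} \left(-9 + \left(-1 + 0\right)\right) = 3 \left(-9 + \left(-1 + 0\right)\right) = 3 \left(-9 - 1\right) = 3 \left(-10\right) = -30$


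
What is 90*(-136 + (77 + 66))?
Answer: 630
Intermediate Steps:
90*(-136 + (77 + 66)) = 90*(-136 + 143) = 90*7 = 630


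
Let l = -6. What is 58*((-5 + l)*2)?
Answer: -1276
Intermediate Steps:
58*((-5 + l)*2) = 58*((-5 - 6)*2) = 58*(-11*2) = 58*(-22) = -1276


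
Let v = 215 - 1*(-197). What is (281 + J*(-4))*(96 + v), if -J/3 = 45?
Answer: 417068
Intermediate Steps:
J = -135 (J = -3*45 = -135)
v = 412 (v = 215 + 197 = 412)
(281 + J*(-4))*(96 + v) = (281 - 135*(-4))*(96 + 412) = (281 + 540)*508 = 821*508 = 417068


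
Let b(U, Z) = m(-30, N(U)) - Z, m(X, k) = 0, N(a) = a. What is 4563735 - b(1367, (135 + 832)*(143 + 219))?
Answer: 4913789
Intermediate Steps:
b(U, Z) = -Z (b(U, Z) = 0 - Z = -Z)
4563735 - b(1367, (135 + 832)*(143 + 219)) = 4563735 - (-1)*(135 + 832)*(143 + 219) = 4563735 - (-1)*967*362 = 4563735 - (-1)*350054 = 4563735 - 1*(-350054) = 4563735 + 350054 = 4913789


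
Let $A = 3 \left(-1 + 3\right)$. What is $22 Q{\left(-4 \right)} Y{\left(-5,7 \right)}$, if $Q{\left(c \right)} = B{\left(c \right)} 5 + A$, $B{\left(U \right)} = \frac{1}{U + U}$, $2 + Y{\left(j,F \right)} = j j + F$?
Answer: $\frac{7095}{2} \approx 3547.5$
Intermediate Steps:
$Y{\left(j,F \right)} = -2 + F + j^{2}$ ($Y{\left(j,F \right)} = -2 + \left(j j + F\right) = -2 + \left(j^{2} + F\right) = -2 + \left(F + j^{2}\right) = -2 + F + j^{2}$)
$A = 6$ ($A = 3 \cdot 2 = 6$)
$B{\left(U \right)} = \frac{1}{2 U}$
$Q{\left(c \right)} = 6 + \frac{5}{2 c}$ ($Q{\left(c \right)} = \frac{1}{2 c} 5 + 6 = \frac{5}{2 c} + 6 = 6 + \frac{5}{2 c}$)
$22 Q{\left(-4 \right)} Y{\left(-5,7 \right)} = 22 \left(6 + \frac{5}{2 \left(-4\right)}\right) \left(-2 + 7 + \left(-5\right)^{2}\right) = 22 \left(6 + \frac{5}{2} \left(- \frac{1}{4}\right)\right) \left(-2 + 7 + 25\right) = 22 \left(6 - \frac{5}{8}\right) 30 = 22 \cdot \frac{43}{8} \cdot 30 = \frac{473}{4} \cdot 30 = \frac{7095}{2}$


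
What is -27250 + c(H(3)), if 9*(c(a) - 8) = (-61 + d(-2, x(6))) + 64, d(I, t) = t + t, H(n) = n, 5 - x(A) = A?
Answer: -245177/9 ≈ -27242.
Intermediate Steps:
x(A) = 5 - A
d(I, t) = 2*t
c(a) = 73/9 (c(a) = 8 + ((-61 + 2*(5 - 1*6)) + 64)/9 = 8 + ((-61 + 2*(5 - 6)) + 64)/9 = 8 + ((-61 + 2*(-1)) + 64)/9 = 8 + ((-61 - 2) + 64)/9 = 8 + (-63 + 64)/9 = 8 + (1/9)*1 = 8 + 1/9 = 73/9)
-27250 + c(H(3)) = -27250 + 73/9 = -245177/9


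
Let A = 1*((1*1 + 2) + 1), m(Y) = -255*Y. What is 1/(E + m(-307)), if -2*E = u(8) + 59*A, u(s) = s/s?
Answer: 2/156333 ≈ 1.2793e-5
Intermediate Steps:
u(s) = 1
A = 4 (A = 1*((1 + 2) + 1) = 1*(3 + 1) = 1*4 = 4)
E = -237/2 (E = -(1 + 59*4)/2 = -(1 + 236)/2 = -1/2*237 = -237/2 ≈ -118.50)
1/(E + m(-307)) = 1/(-237/2 - 255*(-307)) = 1/(-237/2 + 78285) = 1/(156333/2) = 2/156333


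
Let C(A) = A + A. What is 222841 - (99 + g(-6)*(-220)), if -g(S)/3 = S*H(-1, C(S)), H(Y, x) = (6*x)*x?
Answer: 3644182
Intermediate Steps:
C(A) = 2*A
H(Y, x) = 6*x**2
g(S) = -72*S**3 (g(S) = -3*S*6*(2*S)**2 = -3*S*6*(4*S**2) = -3*S*24*S**2 = -72*S**3)
222841 - (99 + g(-6)*(-220)) = 222841 - (99 - 72*(-6)**3*(-220)) = 222841 - (99 - 72*(-216)*(-220)) = 222841 - (99 + 15552*(-220)) = 222841 - (99 - 3421440) = 222841 - 1*(-3421341) = 222841 + 3421341 = 3644182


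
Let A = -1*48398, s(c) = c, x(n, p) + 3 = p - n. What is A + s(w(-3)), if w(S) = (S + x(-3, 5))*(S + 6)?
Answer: -48392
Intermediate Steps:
x(n, p) = -3 + p - n (x(n, p) = -3 + (p - n) = -3 + p - n)
w(S) = (5 + S)*(6 + S) (w(S) = (S + (-3 + 5 - 1*(-3)))*(S + 6) = (S + (-3 + 5 + 3))*(6 + S) = (S + 5)*(6 + S) = (5 + S)*(6 + S))
A = -48398
A + s(w(-3)) = -48398 + (30 + (-3)**2 + 11*(-3)) = -48398 + (30 + 9 - 33) = -48398 + 6 = -48392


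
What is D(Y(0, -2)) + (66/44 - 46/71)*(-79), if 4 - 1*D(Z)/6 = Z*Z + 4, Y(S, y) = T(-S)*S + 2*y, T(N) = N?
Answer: -23191/142 ≈ -163.32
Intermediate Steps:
Y(S, y) = -S² + 2*y (Y(S, y) = (-S)*S + 2*y = -S² + 2*y)
D(Z) = -6*Z² (D(Z) = 24 - 6*(Z*Z + 4) = 24 - 6*(Z² + 4) = 24 - 6*(4 + Z²) = 24 + (-24 - 6*Z²) = -6*Z²)
D(Y(0, -2)) + (66/44 - 46/71)*(-79) = -6*(-1*0² + 2*(-2))² + (66/44 - 46/71)*(-79) = -6*(-1*0 - 4)² + (66*(1/44) - 46*1/71)*(-79) = -6*(0 - 4)² + (3/2 - 46/71)*(-79) = -6*(-4)² + (121/142)*(-79) = -6*16 - 9559/142 = -96 - 9559/142 = -23191/142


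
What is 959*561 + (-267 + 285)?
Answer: 538017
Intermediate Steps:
959*561 + (-267 + 285) = 537999 + 18 = 538017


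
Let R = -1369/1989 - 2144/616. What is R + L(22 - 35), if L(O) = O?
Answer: -2629454/153153 ≈ -17.169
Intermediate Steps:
R = -638465/153153 (R = -1369*1/1989 - 2144*1/616 = -1369/1989 - 268/77 = -638465/153153 ≈ -4.1688)
R + L(22 - 35) = -638465/153153 + (22 - 35) = -638465/153153 - 13 = -2629454/153153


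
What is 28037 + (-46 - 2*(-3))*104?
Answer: 23877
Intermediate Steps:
28037 + (-46 - 2*(-3))*104 = 28037 + (-46 + 6)*104 = 28037 - 40*104 = 28037 - 4160 = 23877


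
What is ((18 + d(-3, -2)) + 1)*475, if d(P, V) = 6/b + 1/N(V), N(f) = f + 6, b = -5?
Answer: 34295/4 ≈ 8573.8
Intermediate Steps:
N(f) = 6 + f
d(P, V) = -6/5 + 1/(6 + V) (d(P, V) = 6/(-5) + 1/(6 + V) = 6*(-⅕) + 1/(6 + V) = -6/5 + 1/(6 + V))
((18 + d(-3, -2)) + 1)*475 = ((18 + (-31 - 6*(-2))/(5*(6 - 2))) + 1)*475 = ((18 + (⅕)*(-31 + 12)/4) + 1)*475 = ((18 + (⅕)*(¼)*(-19)) + 1)*475 = ((18 - 19/20) + 1)*475 = (341/20 + 1)*475 = (361/20)*475 = 34295/4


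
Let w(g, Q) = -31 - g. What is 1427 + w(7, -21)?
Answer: 1389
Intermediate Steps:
1427 + w(7, -21) = 1427 + (-31 - 1*7) = 1427 + (-31 - 7) = 1427 - 38 = 1389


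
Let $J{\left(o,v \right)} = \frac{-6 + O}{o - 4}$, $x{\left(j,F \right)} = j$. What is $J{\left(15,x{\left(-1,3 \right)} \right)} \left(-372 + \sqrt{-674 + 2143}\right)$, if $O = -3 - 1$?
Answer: $\frac{3720}{11} - \frac{10 \sqrt{1469}}{11} \approx 303.34$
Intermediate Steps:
$O = -4$ ($O = -3 - 1 = -4$)
$J{\left(o,v \right)} = - \frac{10}{-4 + o}$ ($J{\left(o,v \right)} = \frac{-6 - 4}{o - 4} = - \frac{10}{-4 + o}$)
$J{\left(15,x{\left(-1,3 \right)} \right)} \left(-372 + \sqrt{-674 + 2143}\right) = - \frac{10}{-4 + 15} \left(-372 + \sqrt{-674 + 2143}\right) = - \frac{10}{11} \left(-372 + \sqrt{1469}\right) = \left(-10\right) \frac{1}{11} \left(-372 + \sqrt{1469}\right) = - \frac{10 \left(-372 + \sqrt{1469}\right)}{11} = \frac{3720}{11} - \frac{10 \sqrt{1469}}{11}$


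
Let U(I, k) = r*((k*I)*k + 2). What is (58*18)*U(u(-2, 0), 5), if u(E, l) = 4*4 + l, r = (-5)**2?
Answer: 10492200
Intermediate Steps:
r = 25
u(E, l) = 16 + l
U(I, k) = 50 + 25*I*k**2 (U(I, k) = 25*((k*I)*k + 2) = 25*((I*k)*k + 2) = 25*(I*k**2 + 2) = 25*(2 + I*k**2) = 50 + 25*I*k**2)
(58*18)*U(u(-2, 0), 5) = (58*18)*(50 + 25*(16 + 0)*5**2) = 1044*(50 + 25*16*25) = 1044*(50 + 10000) = 1044*10050 = 10492200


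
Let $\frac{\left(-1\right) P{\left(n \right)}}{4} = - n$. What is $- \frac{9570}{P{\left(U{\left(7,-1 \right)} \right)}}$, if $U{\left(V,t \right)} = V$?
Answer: $- \frac{4785}{14} \approx -341.79$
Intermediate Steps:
$P{\left(n \right)} = 4 n$ ($P{\left(n \right)} = - 4 \left(- n\right) = 4 n$)
$- \frac{9570}{P{\left(U{\left(7,-1 \right)} \right)}} = - \frac{9570}{4 \cdot 7} = - \frac{9570}{28} = \left(-9570\right) \frac{1}{28} = - \frac{4785}{14}$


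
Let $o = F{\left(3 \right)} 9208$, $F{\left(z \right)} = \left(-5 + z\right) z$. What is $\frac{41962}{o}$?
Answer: $- \frac{20981}{27624} \approx -0.75952$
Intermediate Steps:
$F{\left(z \right)} = z \left(-5 + z\right)$
$o = -55248$ ($o = 3 \left(-5 + 3\right) 9208 = 3 \left(-2\right) 9208 = \left(-6\right) 9208 = -55248$)
$\frac{41962}{o} = \frac{41962}{-55248} = 41962 \left(- \frac{1}{55248}\right) = - \frac{20981}{27624}$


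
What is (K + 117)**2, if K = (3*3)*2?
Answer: 18225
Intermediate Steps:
K = 18 (K = 9*2 = 18)
(K + 117)**2 = (18 + 117)**2 = 135**2 = 18225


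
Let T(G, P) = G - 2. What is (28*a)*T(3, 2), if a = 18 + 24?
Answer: 1176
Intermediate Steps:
a = 42
T(G, P) = -2 + G
(28*a)*T(3, 2) = (28*42)*(-2 + 3) = 1176*1 = 1176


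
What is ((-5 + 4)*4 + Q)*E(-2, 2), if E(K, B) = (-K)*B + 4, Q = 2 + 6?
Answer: 32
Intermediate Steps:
Q = 8
E(K, B) = 4 - B*K (E(K, B) = -B*K + 4 = 4 - B*K)
((-5 + 4)*4 + Q)*E(-2, 2) = ((-5 + 4)*4 + 8)*(4 - 1*2*(-2)) = (-1*4 + 8)*(4 + 4) = (-4 + 8)*8 = 4*8 = 32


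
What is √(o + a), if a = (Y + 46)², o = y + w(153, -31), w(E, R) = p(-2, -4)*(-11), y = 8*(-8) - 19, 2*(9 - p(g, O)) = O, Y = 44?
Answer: 2*√1974 ≈ 88.859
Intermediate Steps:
p(g, O) = 9 - O/2
y = -83 (y = -64 - 19 = -83)
w(E, R) = -121 (w(E, R) = (9 - ½*(-4))*(-11) = (9 + 2)*(-11) = 11*(-11) = -121)
o = -204 (o = -83 - 121 = -204)
a = 8100 (a = (44 + 46)² = 90² = 8100)
√(o + a) = √(-204 + 8100) = √7896 = 2*√1974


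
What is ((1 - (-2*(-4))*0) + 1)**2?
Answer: 4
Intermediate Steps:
((1 - (-2*(-4))*0) + 1)**2 = ((1 - 8*0) + 1)**2 = ((1 - 1*0) + 1)**2 = ((1 + 0) + 1)**2 = (1 + 1)**2 = 2**2 = 4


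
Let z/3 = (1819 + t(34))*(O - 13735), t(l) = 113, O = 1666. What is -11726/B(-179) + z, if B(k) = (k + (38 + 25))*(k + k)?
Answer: -1452481755799/20764 ≈ -6.9952e+7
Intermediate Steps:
B(k) = 2*k*(63 + k) (B(k) = (k + 63)*(2*k) = (63 + k)*(2*k) = 2*k*(63 + k))
z = -69951924 (z = 3*((1819 + 113)*(1666 - 13735)) = 3*(1932*(-12069)) = 3*(-23317308) = -69951924)
-11726/B(-179) + z = -11726*(-1/(358*(63 - 179))) - 69951924 = -11726/(2*(-179)*(-116)) - 69951924 = -11726/41528 - 69951924 = -11726*1/41528 - 69951924 = -5863/20764 - 69951924 = -1452481755799/20764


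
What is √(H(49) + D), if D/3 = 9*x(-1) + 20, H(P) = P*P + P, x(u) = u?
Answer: √2483 ≈ 49.830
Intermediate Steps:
H(P) = P + P² (H(P) = P² + P = P + P²)
D = 33 (D = 3*(9*(-1) + 20) = 3*(-9 + 20) = 3*11 = 33)
√(H(49) + D) = √(49*(1 + 49) + 33) = √(49*50 + 33) = √(2450 + 33) = √2483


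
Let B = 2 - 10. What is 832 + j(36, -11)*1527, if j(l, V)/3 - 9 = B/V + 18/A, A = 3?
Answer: 801665/11 ≈ 72879.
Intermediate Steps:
B = -8
j(l, V) = 45 - 24/V (j(l, V) = 27 + 3*(-8/V + 18/3) = 27 + 3*(-8/V + 18*(1/3)) = 27 + 3*(-8/V + 6) = 27 + 3*(6 - 8/V) = 27 + (18 - 24/V) = 45 - 24/V)
832 + j(36, -11)*1527 = 832 + (45 - 24/(-11))*1527 = 832 + (45 - 24*(-1/11))*1527 = 832 + (45 + 24/11)*1527 = 832 + (519/11)*1527 = 832 + 792513/11 = 801665/11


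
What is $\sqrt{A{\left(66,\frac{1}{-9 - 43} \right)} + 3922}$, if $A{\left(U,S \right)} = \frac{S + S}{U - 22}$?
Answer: $\frac{\sqrt{1283215362}}{572} \approx 62.626$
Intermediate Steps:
$A{\left(U,S \right)} = \frac{2 S}{-22 + U}$
$\sqrt{A{\left(66,\frac{1}{-9 - 43} \right)} + 3922} = \sqrt{\frac{2}{\left(-9 - 43\right) \left(-22 + 66\right)} + 3922} = \sqrt{\frac{2}{\left(-52\right) 44} + 3922} = \sqrt{2 \left(- \frac{1}{52}\right) \frac{1}{44} + 3922} = \sqrt{- \frac{1}{1144} + 3922} = \sqrt{\frac{4486767}{1144}} = \frac{\sqrt{1283215362}}{572}$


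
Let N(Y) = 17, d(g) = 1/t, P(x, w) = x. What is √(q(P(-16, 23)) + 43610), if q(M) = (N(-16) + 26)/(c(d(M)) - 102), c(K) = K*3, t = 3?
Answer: √444861267/101 ≈ 208.83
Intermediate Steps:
d(g) = ⅓ (d(g) = 1/3 = ⅓)
c(K) = 3*K
q(M) = -43/101 (q(M) = (17 + 26)/(3*(⅓) - 102) = 43/(1 - 102) = 43/(-101) = 43*(-1/101) = -43/101)
√(q(P(-16, 23)) + 43610) = √(-43/101 + 43610) = √(4404567/101) = √444861267/101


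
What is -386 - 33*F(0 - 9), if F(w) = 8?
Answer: -650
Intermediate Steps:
-386 - 33*F(0 - 9) = -386 - 33*8 = -386 - 264 = -650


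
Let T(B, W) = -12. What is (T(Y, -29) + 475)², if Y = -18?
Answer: 214369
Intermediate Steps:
(T(Y, -29) + 475)² = (-12 + 475)² = 463² = 214369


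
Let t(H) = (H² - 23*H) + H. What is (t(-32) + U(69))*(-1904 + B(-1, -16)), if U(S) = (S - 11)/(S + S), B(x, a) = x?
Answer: -75730735/23 ≈ -3.2926e+6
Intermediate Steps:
U(S) = (-11 + S)/(2*S) (U(S) = (-11 + S)/((2*S)) = (-11 + S)*(1/(2*S)) = (-11 + S)/(2*S))
t(H) = H² - 22*H
(t(-32) + U(69))*(-1904 + B(-1, -16)) = (-32*(-22 - 32) + (½)*(-11 + 69)/69)*(-1904 - 1) = (-32*(-54) + (½)*(1/69)*58)*(-1905) = (1728 + 29/69)*(-1905) = (119261/69)*(-1905) = -75730735/23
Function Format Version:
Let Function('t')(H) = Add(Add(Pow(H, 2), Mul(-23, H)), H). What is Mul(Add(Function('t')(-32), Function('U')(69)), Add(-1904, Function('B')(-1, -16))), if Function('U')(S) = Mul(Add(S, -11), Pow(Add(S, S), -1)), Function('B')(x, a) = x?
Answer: Rational(-75730735, 23) ≈ -3.2926e+6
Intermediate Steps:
Function('U')(S) = Mul(Rational(1, 2), Pow(S, -1), Add(-11, S)) (Function('U')(S) = Mul(Add(-11, S), Pow(Mul(2, S), -1)) = Mul(Add(-11, S), Mul(Rational(1, 2), Pow(S, -1))) = Mul(Rational(1, 2), Pow(S, -1), Add(-11, S)))
Function('t')(H) = Add(Pow(H, 2), Mul(-22, H))
Mul(Add(Function('t')(-32), Function('U')(69)), Add(-1904, Function('B')(-1, -16))) = Mul(Add(Mul(-32, Add(-22, -32)), Mul(Rational(1, 2), Pow(69, -1), Add(-11, 69))), Add(-1904, -1)) = Mul(Add(Mul(-32, -54), Mul(Rational(1, 2), Rational(1, 69), 58)), -1905) = Mul(Add(1728, Rational(29, 69)), -1905) = Mul(Rational(119261, 69), -1905) = Rational(-75730735, 23)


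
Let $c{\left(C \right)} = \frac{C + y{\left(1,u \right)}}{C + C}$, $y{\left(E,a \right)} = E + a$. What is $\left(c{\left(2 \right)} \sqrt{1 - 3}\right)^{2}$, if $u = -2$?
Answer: $- \frac{1}{8} \approx -0.125$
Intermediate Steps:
$c{\left(C \right)} = \frac{-1 + C}{2 C}$ ($c{\left(C \right)} = \frac{C + \left(1 - 2\right)}{C + C} = \frac{C - 1}{2 C} = \left(-1 + C\right) \frac{1}{2 C} = \frac{-1 + C}{2 C}$)
$\left(c{\left(2 \right)} \sqrt{1 - 3}\right)^{2} = \left(\frac{-1 + 2}{2 \cdot 2} \sqrt{1 - 3}\right)^{2} = \left(\frac{1}{2} \cdot \frac{1}{2} \cdot 1 \sqrt{-2}\right)^{2} = \left(\frac{i \sqrt{2}}{4}\right)^{2} = - \frac{1}{8}$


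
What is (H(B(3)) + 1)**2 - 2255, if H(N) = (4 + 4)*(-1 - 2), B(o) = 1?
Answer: -1726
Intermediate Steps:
H(N) = -24 (H(N) = 8*(-3) = -24)
(H(B(3)) + 1)**2 - 2255 = (-24 + 1)**2 - 2255 = (-23)**2 - 2255 = 529 - 2255 = -1726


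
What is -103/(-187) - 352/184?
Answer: -5859/4301 ≈ -1.3622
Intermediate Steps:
-103/(-187) - 352/184 = -103*(-1/187) - 352*1/184 = 103/187 - 44/23 = -5859/4301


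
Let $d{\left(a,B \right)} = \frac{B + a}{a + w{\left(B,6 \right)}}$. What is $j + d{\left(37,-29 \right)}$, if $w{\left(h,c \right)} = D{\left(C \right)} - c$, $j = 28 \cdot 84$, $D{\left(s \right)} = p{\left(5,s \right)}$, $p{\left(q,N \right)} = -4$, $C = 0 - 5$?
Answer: $\frac{63512}{27} \approx 2352.3$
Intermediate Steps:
$C = -5$ ($C = 0 - 5 = -5$)
$D{\left(s \right)} = -4$
$j = 2352$
$w{\left(h,c \right)} = -4 - c$
$d{\left(a,B \right)} = \frac{B + a}{-10 + a}$ ($d{\left(a,B \right)} = \frac{B + a}{a - 10} = \frac{B + a}{-10 + a}$)
$j + d{\left(37,-29 \right)} = 2352 + \frac{-29 + 37}{-10 + 37} = 2352 + \frac{1}{27} \cdot 8 = 2352 + \frac{8}{27} = \frac{63512}{27}$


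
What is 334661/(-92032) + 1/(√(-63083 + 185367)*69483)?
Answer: -334661/92032 + √30571/4248329586 ≈ -3.6364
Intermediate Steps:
334661/(-92032) + 1/(√(-63083 + 185367)*69483) = 334661*(-1/92032) + (1/69483)/√122284 = -334661/92032 + (1/69483)/(2*√30571) = -334661/92032 + (√30571/61142)*(1/69483) = -334661/92032 + √30571/4248329586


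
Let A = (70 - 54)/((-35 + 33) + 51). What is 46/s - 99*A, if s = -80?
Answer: -64487/1960 ≈ -32.902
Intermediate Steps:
A = 16/49 (A = 16/(-2 + 51) = 16/49 ≈ 0.32653)
46/s - 99*A = 46/(-80) - 99*16/49 = 46*(-1/80) - 1584/49 = -23/40 - 1584/49 = -64487/1960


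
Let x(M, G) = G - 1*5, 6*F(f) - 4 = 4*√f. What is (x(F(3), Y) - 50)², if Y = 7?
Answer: 2304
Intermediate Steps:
F(f) = ⅔ + 2*√f/3 (F(f) = ⅔ + (4*√f)/6 = ⅔ + 2*√f/3)
x(M, G) = -5 + G (x(M, G) = G - 5 = -5 + G)
(x(F(3), Y) - 50)² = ((-5 + 7) - 50)² = (2 - 50)² = (-48)² = 2304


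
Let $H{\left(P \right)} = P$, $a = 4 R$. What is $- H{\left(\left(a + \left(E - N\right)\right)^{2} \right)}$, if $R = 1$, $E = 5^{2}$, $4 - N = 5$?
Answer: $-900$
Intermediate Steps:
$N = -1$ ($N = 4 - 5 = -1$)
$E = 25$
$a = 4$ ($a = 4 \cdot 1 = 4$)
$- H{\left(\left(a + \left(E - N\right)\right)^{2} \right)} = - \left(4 + \left(25 - -1\right)\right)^{2} = - \left(4 + \left(25 + 1\right)\right)^{2} = - \left(4 + 26\right)^{2} = - 30^{2} = \left(-1\right) 900 = -900$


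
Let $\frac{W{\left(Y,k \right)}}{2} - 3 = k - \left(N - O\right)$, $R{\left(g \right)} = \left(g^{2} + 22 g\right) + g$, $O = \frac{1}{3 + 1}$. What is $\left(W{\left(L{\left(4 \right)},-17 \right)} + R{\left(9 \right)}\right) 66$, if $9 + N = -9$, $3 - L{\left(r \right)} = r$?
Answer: $19569$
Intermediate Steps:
$L{\left(r \right)} = 3 - r$
$N = -18$ ($N = -9 - 9 = -18$)
$O = \frac{1}{4} \approx 0.25$
$R{\left(g \right)} = g^{2} + 23 g$
$W{\left(Y,k \right)} = \frac{85}{2} + 2 k$ ($W{\left(Y,k \right)} = 6 + 2 \left(k + \left(\frac{1}{4} - -18\right)\right) = 6 + 2 \left(k + \left(\frac{1}{4} + 18\right)\right) = 6 + 2 \left(k + \frac{73}{4}\right) = 6 + 2 \left(\frac{73}{4} + k\right) = 6 + \left(\frac{73}{2} + 2 k\right) = \frac{85}{2} + 2 k$)
$\left(W{\left(L{\left(4 \right)},-17 \right)} + R{\left(9 \right)}\right) 66 = \left(\left(\frac{85}{2} + 2 \left(-17\right)\right) + 9 \left(23 + 9\right)\right) 66 = \left(\left(\frac{85}{2} - 34\right) + 9 \cdot 32\right) 66 = \left(\frac{17}{2} + 288\right) 66 = \frac{593}{2} \cdot 66 = 19569$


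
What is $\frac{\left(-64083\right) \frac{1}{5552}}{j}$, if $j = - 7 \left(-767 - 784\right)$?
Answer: $- \frac{21361}{20092688} \approx -0.0010631$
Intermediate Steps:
$j = 10857$ ($j = - 7 \left(-767 - 784\right) = \left(-7\right) \left(-1551\right) = 10857$)
$\frac{\left(-64083\right) \frac{1}{5552}}{j} = \frac{\left(-64083\right) \frac{1}{5552}}{10857} = \left(-64083\right) \frac{1}{5552} \cdot \frac{1}{10857} = \left(- \frac{64083}{5552}\right) \frac{1}{10857} = - \frac{21361}{20092688}$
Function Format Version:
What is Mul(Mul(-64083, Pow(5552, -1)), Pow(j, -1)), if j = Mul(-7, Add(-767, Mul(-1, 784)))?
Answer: Rational(-21361, 20092688) ≈ -0.0010631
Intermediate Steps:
j = 10857 (j = Mul(-7, Add(-767, -784)) = Mul(-7, -1551) = 10857)
Mul(Mul(-64083, Pow(5552, -1)), Pow(j, -1)) = Mul(Mul(-64083, Pow(5552, -1)), Pow(10857, -1)) = Mul(Mul(-64083, Rational(1, 5552)), Rational(1, 10857)) = Mul(Rational(-64083, 5552), Rational(1, 10857)) = Rational(-21361, 20092688)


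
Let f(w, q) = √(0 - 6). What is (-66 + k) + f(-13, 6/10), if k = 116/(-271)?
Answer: -18002/271 + I*√6 ≈ -66.428 + 2.4495*I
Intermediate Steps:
k = -116/271 (k = 116*(-1/271) = -116/271 ≈ -0.42804)
f(w, q) = I*√6 (f(w, q) = √(-6) = I*√6)
(-66 + k) + f(-13, 6/10) = (-66 - 116/271) + I*√6 = -18002/271 + I*√6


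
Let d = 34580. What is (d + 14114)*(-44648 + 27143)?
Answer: -852388470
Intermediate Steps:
(d + 14114)*(-44648 + 27143) = (34580 + 14114)*(-44648 + 27143) = 48694*(-17505) = -852388470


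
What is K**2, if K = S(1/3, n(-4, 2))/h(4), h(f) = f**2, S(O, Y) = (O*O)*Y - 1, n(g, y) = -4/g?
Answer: 1/324 ≈ 0.0030864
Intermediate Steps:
S(O, Y) = -1 + Y*O**2 (S(O, Y) = O**2*Y - 1 = Y*O**2 - 1 = -1 + Y*O**2)
K = -1/18 (K = (-1 + (-4/(-4))*(1/3)**2)/(4**2) = (-1 + (-4*(-1/4))*(1*(1/3))**2)/16 = (-1 + 1*(1/3)**2)*(1/16) = (-1 + 1*(1/9))*(1/16) = (-1 + 1/9)*(1/16) = -8/9*1/16 = -1/18 ≈ -0.055556)
K**2 = (-1/18)**2 = 1/324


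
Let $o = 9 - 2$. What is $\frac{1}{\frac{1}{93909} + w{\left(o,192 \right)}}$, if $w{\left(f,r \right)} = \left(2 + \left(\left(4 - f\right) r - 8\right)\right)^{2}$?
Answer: $\frac{93909}{31809232117} \approx 2.9523 \cdot 10^{-6}$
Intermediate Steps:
$o = 7$ ($o = 9 - 2 = 7$)
$w{\left(f,r \right)} = \left(-6 + r \left(4 - f\right)\right)^{2}$ ($w{\left(f,r \right)} = \left(2 + \left(r \left(4 - f\right) - 8\right)\right)^{2} = \left(2 + \left(-8 + r \left(4 - f\right)\right)\right)^{2} = \left(-6 + r \left(4 - f\right)\right)^{2}$)
$\frac{1}{\frac{1}{93909} + w{\left(o,192 \right)}} = \frac{1}{\frac{1}{93909} + \left(6 - 768 + 7 \cdot 192\right)^{2}} = \frac{1}{\frac{1}{93909} + \left(6 - 768 + 1344\right)^{2}} = \frac{1}{\frac{1}{93909} + 582^{2}} = \frac{1}{\frac{1}{93909} + 338724} = \frac{1}{\frac{31809232117}{93909}} = \frac{93909}{31809232117}$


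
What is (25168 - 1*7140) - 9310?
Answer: 8718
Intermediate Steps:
(25168 - 1*7140) - 9310 = (25168 - 7140) - 9310 = 18028 - 9310 = 8718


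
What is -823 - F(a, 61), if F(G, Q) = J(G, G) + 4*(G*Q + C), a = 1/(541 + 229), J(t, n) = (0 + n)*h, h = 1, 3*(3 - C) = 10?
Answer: -54251/66 ≈ -821.98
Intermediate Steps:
C = -1/3 (C = 3 - 1/3*10 = 3 - 10/3 = -1/3 ≈ -0.33333)
J(t, n) = n (J(t, n) = (0 + n)*1 = n*1 = n)
a = 1/770 ≈ 0.0012987
F(G, Q) = -4/3 + G + 4*G*Q (F(G, Q) = G + 4*(G*Q - 1/3) = G + 4*(-1/3 + G*Q) = G + (-4/3 + 4*G*Q) = -4/3 + G + 4*G*Q)
-823 - F(a, 61) = -823 - (-4/3 + 1/770 + 4*(1/770)*61) = -823 - (-4/3 + 1/770 + 122/385) = -823 - 1*(-67/66) = -823 + 67/66 = -54251/66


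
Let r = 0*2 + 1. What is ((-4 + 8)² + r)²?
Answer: 289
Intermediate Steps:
r = 1 (r = 0 + 1 = 1)
((-4 + 8)² + r)² = ((-4 + 8)² + 1)² = (4² + 1)² = (16 + 1)² = 17² = 289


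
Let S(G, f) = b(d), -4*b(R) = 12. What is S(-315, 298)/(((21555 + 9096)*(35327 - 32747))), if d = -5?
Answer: -1/26359860 ≈ -3.7936e-8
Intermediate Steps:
b(R) = -3 (b(R) = -¼*12 = -3)
S(G, f) = -3
S(-315, 298)/(((21555 + 9096)*(35327 - 32747))) = -3*1/((21555 + 9096)*(35327 - 32747)) = -3/(30651*2580) = -3/79079580 = -3*1/79079580 = -1/26359860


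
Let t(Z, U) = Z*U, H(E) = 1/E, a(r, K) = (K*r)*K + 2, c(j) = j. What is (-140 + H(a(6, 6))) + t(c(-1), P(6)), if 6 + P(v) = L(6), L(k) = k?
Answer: -30519/218 ≈ -140.00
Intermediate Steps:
a(r, K) = 2 + r*K**2 (a(r, K) = r*K**2 + 2 = 2 + r*K**2)
P(v) = 0 (P(v) = -6 + 6 = 0)
H(E) = 1/E
t(Z, U) = U*Z
(-140 + H(a(6, 6))) + t(c(-1), P(6)) = (-140 + 1/(2 + 6*6**2)) + 0*(-1) = (-140 + 1/(2 + 6*36)) + 0 = (-140 + 1/(2 + 216)) + 0 = (-140 + 1/218) + 0 = -30519/218 + 0 = -30519/218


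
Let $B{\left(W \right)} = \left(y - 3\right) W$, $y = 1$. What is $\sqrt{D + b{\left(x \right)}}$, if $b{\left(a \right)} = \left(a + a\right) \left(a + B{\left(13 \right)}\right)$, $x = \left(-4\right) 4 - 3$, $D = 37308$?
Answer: $\sqrt{39018} \approx 197.53$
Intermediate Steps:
$B{\left(W \right)} = - 2 W$ ($B{\left(W \right)} = \left(1 - 3\right) W = - 2 W$)
$x = -19$ ($x = -16 - 3 = -19$)
$b{\left(a \right)} = 2 a \left(-26 + a\right)$ ($b{\left(a \right)} = \left(a + a\right) \left(a - 26\right) = 2 a \left(a - 26\right) = 2 a \left(-26 + a\right)$)
$\sqrt{D + b{\left(x \right)}} = \sqrt{37308 + 2 \left(-19\right) \left(-26 - 19\right)} = \sqrt{37308 + 2 \left(-19\right) \left(-45\right)} = \sqrt{37308 + 1710} = \sqrt{39018}$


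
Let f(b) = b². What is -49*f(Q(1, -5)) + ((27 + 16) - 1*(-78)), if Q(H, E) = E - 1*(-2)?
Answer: -320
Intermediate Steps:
Q(H, E) = 2 + E (Q(H, E) = E + 2 = 2 + E)
-49*f(Q(1, -5)) + ((27 + 16) - 1*(-78)) = -49*(2 - 5)² + ((27 + 16) - 1*(-78)) = -49*(-3)² + (43 + 78) = -49*9 + 121 = -441 + 121 = -320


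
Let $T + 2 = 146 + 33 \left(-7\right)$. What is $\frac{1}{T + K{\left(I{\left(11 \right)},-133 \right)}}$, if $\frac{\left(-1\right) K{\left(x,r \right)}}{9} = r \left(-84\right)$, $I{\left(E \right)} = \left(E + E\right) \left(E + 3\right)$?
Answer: $- \frac{1}{100635} \approx -9.9369 \cdot 10^{-6}$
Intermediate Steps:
$I{\left(E \right)} = 2 E \left(3 + E\right)$
$K{\left(x,r \right)} = 756 r$ ($K{\left(x,r \right)} = - 9 r \left(-84\right) = - 9 \left(- 84 r\right) = 756 r$)
$T = -87$ ($T = -2 + \left(146 + 33 \left(-7\right)\right) = -2 + \left(146 - 231\right) = -2 - 85 = -87$)
$\frac{1}{T + K{\left(I{\left(11 \right)},-133 \right)}} = \frac{1}{-87 + 756 \left(-133\right)} = \frac{1}{-87 - 100548} = \frac{1}{-100635} = - \frac{1}{100635}$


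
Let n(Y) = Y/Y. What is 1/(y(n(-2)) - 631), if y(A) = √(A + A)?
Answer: -631/398159 - √2/398159 ≈ -0.0015883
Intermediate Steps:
n(Y) = 1
y(A) = √2*√A (y(A) = √(2*A) = √2*√A)
1/(y(n(-2)) - 631) = 1/(√2*√1 - 631) = 1/(√2*1 - 631) = 1/(√2 - 631) = 1/(-631 + √2)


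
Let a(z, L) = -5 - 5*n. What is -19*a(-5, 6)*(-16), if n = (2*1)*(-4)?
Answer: 10640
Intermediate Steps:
n = -8 (n = 2*(-4) = -8)
a(z, L) = 35 (a(z, L) = -5 - 5*(-8) = -5 + 40 = 35)
-19*a(-5, 6)*(-16) = -19*35*(-16) = -665*(-16) = 10640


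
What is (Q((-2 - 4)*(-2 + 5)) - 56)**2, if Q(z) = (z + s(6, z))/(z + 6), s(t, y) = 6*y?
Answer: 8281/4 ≈ 2070.3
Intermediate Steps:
Q(z) = 7*z/(6 + z) (Q(z) = (z + 6*z)/(z + 6) = (7*z)/(6 + z) = 7*z/(6 + z))
(Q((-2 - 4)*(-2 + 5)) - 56)**2 = (7*((-2 - 4)*(-2 + 5))/(6 + (-2 - 4)*(-2 + 5)) - 56)**2 = (7*(-6*3)/(6 - 6*3) - 56)**2 = (7*(-18)/(6 - 18) - 56)**2 = (7*(-18)/(-12) - 56)**2 = (7*(-18)*(-1/12) - 56)**2 = (21/2 - 56)**2 = (-91/2)**2 = 8281/4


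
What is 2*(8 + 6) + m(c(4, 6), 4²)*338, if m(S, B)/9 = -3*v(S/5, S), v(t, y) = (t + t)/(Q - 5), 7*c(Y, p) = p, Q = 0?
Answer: 114412/175 ≈ 653.78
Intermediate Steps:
c(Y, p) = p/7
v(t, y) = -2*t/5 (v(t, y) = (t + t)/(0 - 5) = (2*t)/(-5) = (2*t)*(-⅕) = -2*t/5)
m(S, B) = 54*S/25 (m(S, B) = 9*(-(-6)*S/5/5) = 9*(-(-6)*S/25) = 9*(6*S/25) = 54*S/25)
2*(8 + 6) + m(c(4, 6), 4²)*338 = 2*(8 + 6) + (54*((⅐)*6)/25)*338 = 2*14 + ((54/25)*(6/7))*338 = 28 + (324/175)*338 = 28 + 109512/175 = 114412/175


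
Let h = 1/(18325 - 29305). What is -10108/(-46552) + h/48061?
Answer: 666761301211/3070743209820 ≈ 0.21713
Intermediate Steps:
h = -1/10980 (h = 1/(-10980) = -1/10980 ≈ -9.1075e-5)
-10108/(-46552) + h/48061 = -10108/(-46552) - 1/10980/48061 = -10108*(-1/46552) - 1/10980*1/48061 = 2527/11638 - 1/527709780 = 666761301211/3070743209820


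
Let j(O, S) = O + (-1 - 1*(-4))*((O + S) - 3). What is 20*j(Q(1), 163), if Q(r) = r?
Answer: 9680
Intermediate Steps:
j(O, S) = -9 + 3*S + 4*O (j(O, S) = O + (-1 + 4)*(-3 + O + S) = O + 3*(-3 + O + S) = O + (-9 + 3*O + 3*S) = -9 + 3*S + 4*O)
20*j(Q(1), 163) = 20*(-9 + 3*163 + 4*1) = 20*(-9 + 489 + 4) = 20*484 = 9680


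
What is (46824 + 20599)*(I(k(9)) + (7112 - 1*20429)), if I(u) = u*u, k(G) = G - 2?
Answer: -894568364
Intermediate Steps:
k(G) = -2 + G
I(u) = u**2
(46824 + 20599)*(I(k(9)) + (7112 - 1*20429)) = (46824 + 20599)*((-2 + 9)**2 + (7112 - 1*20429)) = 67423*(7**2 + (7112 - 20429)) = 67423*(49 - 13317) = 67423*(-13268) = -894568364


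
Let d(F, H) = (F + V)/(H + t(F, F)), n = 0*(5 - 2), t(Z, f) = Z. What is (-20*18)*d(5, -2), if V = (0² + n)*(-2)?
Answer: -600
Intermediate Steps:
n = 0 (n = 0*3 = 0)
V = 0 (V = (0² + 0)*(-2) = (0 + 0)*(-2) = 0*(-2) = 0)
d(F, H) = F/(F + H) (d(F, H) = (F + 0)/(H + F) = F/(F + H))
(-20*18)*d(5, -2) = (-20*18)*(5/(5 - 2)) = -1800/3 = -360*5/3 = -600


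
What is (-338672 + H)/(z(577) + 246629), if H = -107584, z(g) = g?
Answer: -74376/41201 ≈ -1.8052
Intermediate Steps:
(-338672 + H)/(z(577) + 246629) = (-338672 - 107584)/(577 + 246629) = -446256/247206 = -446256*1/247206 = -74376/41201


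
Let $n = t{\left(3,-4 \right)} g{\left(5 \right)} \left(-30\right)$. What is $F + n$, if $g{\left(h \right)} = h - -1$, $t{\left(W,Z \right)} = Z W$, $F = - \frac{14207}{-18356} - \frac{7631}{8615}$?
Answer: $\frac{341558109069}{158136940} \approx 2159.9$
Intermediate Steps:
$F = - \frac{17681331}{158136940}$ ($F = \left(-14207\right) \left(- \frac{1}{18356}\right) - \frac{7631}{8615} = \frac{14207}{18356} - \frac{7631}{8615} = - \frac{17681331}{158136940} \approx -0.11181$)
$t{\left(W,Z \right)} = W Z$
$g{\left(h \right)} = 1 + h$ ($g{\left(h \right)} = h + 1 = 1 + h$)
$n = 2160$ ($n = 3 \left(-4\right) \left(1 + 5\right) \left(-30\right) = \left(-12\right) 6 \left(-30\right) = \left(-72\right) \left(-30\right) = 2160$)
$F + n = - \frac{17681331}{158136940} + 2160 = \frac{341558109069}{158136940}$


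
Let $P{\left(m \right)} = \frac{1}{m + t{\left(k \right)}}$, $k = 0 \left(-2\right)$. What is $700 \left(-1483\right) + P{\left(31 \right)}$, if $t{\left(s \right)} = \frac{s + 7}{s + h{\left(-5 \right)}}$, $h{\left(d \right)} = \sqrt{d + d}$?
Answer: $- \frac{10027007590}{9659} + \frac{7 i \sqrt{10}}{9659} \approx -1.0381 \cdot 10^{6} + 0.0022917 i$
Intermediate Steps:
$h{\left(d \right)} = \sqrt{2} \sqrt{d}$ ($h{\left(d \right)} = \sqrt{2 d} = \sqrt{2} \sqrt{d}$)
$k = 0$
$t{\left(s \right)} = \frac{7 + s}{s + i \sqrt{10}}$ ($t{\left(s \right)} = \frac{s + 7}{s + \sqrt{2} \sqrt{-5}} = \frac{7 + s}{s + \sqrt{2} i \sqrt{5}} = \frac{7 + s}{s + i \sqrt{10}}$)
$P{\left(m \right)} = \frac{1}{m - \frac{7 i \sqrt{10}}{10}}$ ($P{\left(m \right)} = \frac{1}{m + \frac{7 + 0}{0 + i \sqrt{10}}} = \frac{1}{m + \frac{1}{i \sqrt{10}} \cdot 7} = \frac{1}{m + - \frac{i \sqrt{10}}{10} \cdot 7} = \frac{1}{m - \frac{7 i \sqrt{10}}{10}}$)
$700 \left(-1483\right) + P{\left(31 \right)} = 700 \left(-1483\right) + \frac{10}{10 \cdot 31 - 7 i \sqrt{10}} = -1038100 + \frac{10}{310 - 7 i \sqrt{10}}$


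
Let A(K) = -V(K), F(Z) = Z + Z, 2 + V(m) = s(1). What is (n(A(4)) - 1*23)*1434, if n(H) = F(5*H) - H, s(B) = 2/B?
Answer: -32982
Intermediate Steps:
V(m) = 0 (V(m) = -2 + 2/1 = -2 + 2*1 = -2 + 2 = 0)
F(Z) = 2*Z
A(K) = 0 (A(K) = -1*0 = 0)
n(H) = 9*H (n(H) = 2*(5*H) - H = 10*H - H = 9*H)
(n(A(4)) - 1*23)*1434 = (9*0 - 1*23)*1434 = (0 - 23)*1434 = -23*1434 = -32982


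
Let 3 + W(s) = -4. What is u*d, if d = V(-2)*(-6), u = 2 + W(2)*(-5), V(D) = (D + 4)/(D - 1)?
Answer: 148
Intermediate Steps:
V(D) = (4 + D)/(-1 + D)
W(s) = -7 (W(s) = -3 - 4 = -7)
u = 37 (u = 2 - 7*(-5) = 2 + 35 = 37)
d = 4 (d = ((4 - 2)/(-1 - 2))*(-6) = (2/(-3))*(-6) = -1/3*2*(-6) = -2/3*(-6) = 4)
u*d = 37*4 = 148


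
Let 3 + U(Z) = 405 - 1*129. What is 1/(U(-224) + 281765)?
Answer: 1/282038 ≈ 3.5456e-6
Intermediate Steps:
U(Z) = 273 (U(Z) = -3 + (405 - 1*129) = -3 + (405 - 129) = -3 + 276 = 273)
1/(U(-224) + 281765) = 1/(273 + 281765) = 1/282038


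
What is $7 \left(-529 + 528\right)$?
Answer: $-7$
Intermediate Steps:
$7 \left(-529 + 528\right) = 7 \left(-1\right) = -7$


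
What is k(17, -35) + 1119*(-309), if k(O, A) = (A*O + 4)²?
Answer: 3510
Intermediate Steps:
k(O, A) = (4 + A*O)²
k(17, -35) + 1119*(-309) = (4 - 35*17)² + 1119*(-309) = (4 - 595)² - 345771 = (-591)² - 345771 = 349281 - 345771 = 3510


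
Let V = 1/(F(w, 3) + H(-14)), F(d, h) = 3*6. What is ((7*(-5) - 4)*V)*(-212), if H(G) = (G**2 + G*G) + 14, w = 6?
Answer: 39/2 ≈ 19.500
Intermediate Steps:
F(d, h) = 18
H(G) = 14 + 2*G**2 (H(G) = (G**2 + G**2) + 14 = 2*G**2 + 14 = 14 + 2*G**2)
V = 1/424 (V = 1/(18 + (14 + 2*(-14)**2)) = 1/(18 + (14 + 2*196)) = 1/(18 + (14 + 392)) = 1/(18 + 406) = 1/424 ≈ 0.0023585)
((7*(-5) - 4)*V)*(-212) = ((7*(-5) - 4)*(1/424))*(-212) = ((-35 - 4)*(1/424))*(-212) = -39*1/424*(-212) = -39/424*(-212) = 39/2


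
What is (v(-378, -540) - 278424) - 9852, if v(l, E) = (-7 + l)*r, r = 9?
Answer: -291741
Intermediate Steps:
v(l, E) = -63 + 9*l (v(l, E) = (-7 + l)*9 = -63 + 9*l)
(v(-378, -540) - 278424) - 9852 = ((-63 + 9*(-378)) - 278424) - 9852 = ((-63 - 3402) - 278424) - 9852 = (-3465 - 278424) - 9852 = -281889 - 9852 = -291741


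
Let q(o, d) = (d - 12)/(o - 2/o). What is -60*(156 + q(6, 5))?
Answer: -157860/17 ≈ -9285.9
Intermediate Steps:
q(o, d) = (-12 + d)/(o - 2/o)
-60*(156 + q(6, 5)) = -60*(156 + 6*(-12 + 5)/(-2 + 6²)) = -60*(156 + 6*(-7)/(-2 + 36)) = -60*(156 + 6*(-7)/34) = -60*(156 + 6*(1/34)*(-7)) = -60*(156 - 21/17) = -60*2631/17 = -157860/17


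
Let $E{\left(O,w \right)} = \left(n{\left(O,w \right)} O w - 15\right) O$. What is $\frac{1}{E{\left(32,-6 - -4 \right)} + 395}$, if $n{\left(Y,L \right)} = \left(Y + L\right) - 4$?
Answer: $- \frac{1}{53333} \approx -1.875 \cdot 10^{-5}$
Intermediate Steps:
$n{\left(Y,L \right)} = -4 + L + Y$ ($n{\left(Y,L \right)} = \left(L + Y\right) - 4 = -4 + L + Y$)
$E{\left(O,w \right)} = O \left(-15 + O w \left(-4 + O + w\right)\right)$ ($E{\left(O,w \right)} = \left(\left(-4 + w + O\right) O w - 15\right) O = \left(\left(-4 + O + w\right) O w - 15\right) O = \left(O \left(-4 + O + w\right) w - 15\right) O = \left(O w \left(-4 + O + w\right) - 15\right) O = \left(-15 + O w \left(-4 + O + w\right)\right) O = O \left(-15 + O w \left(-4 + O + w\right)\right)$)
$\frac{1}{E{\left(32,-6 - -4 \right)} + 395} = \frac{1}{32 \left(-15 + 32 \left(-6 - -4\right) \left(-4 + 32 - 2\right)\right) + 395} = \frac{1}{32 \left(-15 + 32 \left(-6 + 4\right) \left(-4 + 32 + \left(-6 + 4\right)\right)\right) + 395} = \frac{1}{32 \left(-15 + 32 \left(-2\right) \left(-4 + 32 - 2\right)\right) + 395} = \frac{1}{32 \left(-15 + 32 \left(-2\right) 26\right) + 395} = \frac{1}{32 \left(-15 - 1664\right) + 395} = \frac{1}{32 \left(-1679\right) + 395} = \frac{1}{-53728 + 395} = \frac{1}{-53333} = - \frac{1}{53333}$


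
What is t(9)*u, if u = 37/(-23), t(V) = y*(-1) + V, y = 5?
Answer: -148/23 ≈ -6.4348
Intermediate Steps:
t(V) = -5 + V (t(V) = 5*(-1) + V = -5 + V)
u = -37/23 (u = 37*(-1/23) = -37/23 ≈ -1.6087)
t(9)*u = (-5 + 9)*(-37/23) = 4*(-37/23) = -148/23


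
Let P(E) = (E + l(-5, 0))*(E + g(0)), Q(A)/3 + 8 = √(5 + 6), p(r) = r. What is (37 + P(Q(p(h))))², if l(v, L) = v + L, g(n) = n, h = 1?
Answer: 970315 - 264576*√11 ≈ 92816.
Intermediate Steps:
Q(A) = -24 + 3*√11 (Q(A) = -24 + 3*√(5 + 6) = -24 + 3*√11)
l(v, L) = L + v
P(E) = E*(-5 + E) (P(E) = (E + (0 - 5))*(E + 0) = (E - 5)*E = (-5 + E)*E = E*(-5 + E))
(37 + P(Q(p(h))))² = (37 + (-24 + 3*√11)*(-5 + (-24 + 3*√11)))² = (37 + (-24 + 3*√11)*(-29 + 3*√11))² = (37 + (-29 + 3*√11)*(-24 + 3*√11))²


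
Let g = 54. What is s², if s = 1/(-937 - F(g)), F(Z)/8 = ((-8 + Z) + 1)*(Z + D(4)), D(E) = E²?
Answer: 1/742944049 ≈ 1.3460e-9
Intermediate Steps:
F(Z) = 8*(-7 + Z)*(16 + Z) (F(Z) = 8*(((-8 + Z) + 1)*(Z + 4²)) = 8*((-7 + Z)*(Z + 16)) = 8*((-7 + Z)*(16 + Z)) = 8*(-7 + Z)*(16 + Z))
s = -1/27257 (s = 1/(-937 - (-896 + 8*54² + 72*54)) = 1/(-937 - (-896 + 8*2916 + 3888)) = 1/(-937 - (-896 + 23328 + 3888)) = 1/(-937 - 1*26320) = 1/(-937 - 26320) = 1/(-27257) = -1/27257 ≈ -3.6688e-5)
s² = (-1/27257)² = 1/742944049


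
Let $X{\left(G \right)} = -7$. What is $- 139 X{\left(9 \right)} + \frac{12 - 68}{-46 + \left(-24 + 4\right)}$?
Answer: $\frac{32137}{33} \approx 973.85$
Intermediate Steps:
$- 139 X{\left(9 \right)} + \frac{12 - 68}{-46 + \left(-24 + 4\right)} = \left(-139\right) \left(-7\right) + \frac{12 - 68}{-46 + \left(-24 + 4\right)} = 973 - \frac{56}{-46 - 20} = 973 - \frac{56}{-66} = 973 - - \frac{28}{33} = 973 + \frac{28}{33} = \frac{32137}{33}$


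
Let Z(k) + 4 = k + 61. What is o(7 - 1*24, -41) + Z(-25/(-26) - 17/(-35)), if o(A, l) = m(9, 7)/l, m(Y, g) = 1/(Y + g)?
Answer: 17444881/298480 ≈ 58.446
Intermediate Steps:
o(A, l) = 1/(16*l) (o(A, l) = 1/((9 + 7)*l) = 1/(16*l))
Z(k) = 57 + k (Z(k) = -4 + (k + 61) = -4 + (61 + k) = 57 + k)
o(7 - 1*24, -41) + Z(-25/(-26) - 17/(-35)) = (1/16)/(-41) + (57 + (-25/(-26) - 17/(-35))) = (1/16)*(-1/41) + (57 + (-25*(-1/26) - 17*(-1/35))) = -1/656 + (57 + (25/26 + 17/35)) = -1/656 + (57 + 1317/910) = -1/656 + 53187/910 = 17444881/298480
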